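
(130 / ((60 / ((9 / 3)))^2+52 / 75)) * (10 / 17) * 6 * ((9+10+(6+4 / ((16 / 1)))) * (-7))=-51699375 / 255442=-202.39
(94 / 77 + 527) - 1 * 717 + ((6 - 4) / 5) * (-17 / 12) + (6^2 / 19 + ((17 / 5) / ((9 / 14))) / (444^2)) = -243282476743 / 1297844856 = -187.45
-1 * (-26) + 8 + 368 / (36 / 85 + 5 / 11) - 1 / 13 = 4835101 / 10673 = 453.02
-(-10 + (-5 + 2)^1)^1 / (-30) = -13 / 30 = -0.43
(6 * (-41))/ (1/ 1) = -246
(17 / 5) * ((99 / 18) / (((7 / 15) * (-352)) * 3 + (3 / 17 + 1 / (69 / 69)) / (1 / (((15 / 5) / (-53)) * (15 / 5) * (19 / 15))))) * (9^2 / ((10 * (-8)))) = 13647447 / 355392640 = 0.04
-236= -236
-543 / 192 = -181 / 64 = -2.83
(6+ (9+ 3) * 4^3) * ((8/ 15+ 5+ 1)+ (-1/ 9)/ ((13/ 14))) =322672/ 65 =4964.18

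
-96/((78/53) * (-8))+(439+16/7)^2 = 124050167/637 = 194741.24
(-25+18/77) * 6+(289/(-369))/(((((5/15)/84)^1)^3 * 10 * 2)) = -9894427194/15785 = -626824.66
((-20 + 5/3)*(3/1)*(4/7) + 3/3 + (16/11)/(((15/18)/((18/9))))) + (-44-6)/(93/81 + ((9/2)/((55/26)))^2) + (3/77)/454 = -1447788220941/40496920310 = -35.75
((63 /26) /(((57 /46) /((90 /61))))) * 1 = 43470 /15067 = 2.89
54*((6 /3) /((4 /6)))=162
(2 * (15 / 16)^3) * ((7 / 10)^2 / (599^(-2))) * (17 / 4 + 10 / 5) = 59336715375 / 32768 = 1810812.85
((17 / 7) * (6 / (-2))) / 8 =-51 / 56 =-0.91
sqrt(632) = 2 *sqrt(158) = 25.14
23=23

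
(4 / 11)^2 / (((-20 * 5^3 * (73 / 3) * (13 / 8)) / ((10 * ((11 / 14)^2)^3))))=-43923 / 13956112625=-0.00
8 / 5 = 1.60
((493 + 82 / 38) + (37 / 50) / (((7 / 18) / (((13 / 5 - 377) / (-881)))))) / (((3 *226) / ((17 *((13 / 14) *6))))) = 802698093912 / 11585480375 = 69.28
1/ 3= 0.33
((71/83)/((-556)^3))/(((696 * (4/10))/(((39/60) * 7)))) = -6461/79433133256704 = -0.00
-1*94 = -94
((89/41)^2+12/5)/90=59777/756450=0.08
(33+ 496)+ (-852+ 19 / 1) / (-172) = 91821 / 172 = 533.84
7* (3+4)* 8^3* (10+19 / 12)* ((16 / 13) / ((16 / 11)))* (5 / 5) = 9589888 / 39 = 245894.56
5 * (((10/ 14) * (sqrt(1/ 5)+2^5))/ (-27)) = -4.29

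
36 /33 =12 /11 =1.09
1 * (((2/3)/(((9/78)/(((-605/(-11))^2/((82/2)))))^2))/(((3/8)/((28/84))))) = 98973160000/408483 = 242294.44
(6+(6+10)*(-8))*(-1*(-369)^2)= 16611642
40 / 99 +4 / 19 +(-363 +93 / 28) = -18911183 / 52668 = -359.06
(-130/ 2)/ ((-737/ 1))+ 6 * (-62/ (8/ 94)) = -4370.91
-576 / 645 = -192 / 215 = -0.89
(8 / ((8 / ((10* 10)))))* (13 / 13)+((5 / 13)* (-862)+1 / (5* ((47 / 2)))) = -707324 / 3055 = -231.53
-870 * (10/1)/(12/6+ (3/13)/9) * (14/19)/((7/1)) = -678600/1501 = -452.10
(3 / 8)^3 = 27 / 512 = 0.05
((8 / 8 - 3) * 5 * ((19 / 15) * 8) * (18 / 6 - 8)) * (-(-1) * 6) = 3040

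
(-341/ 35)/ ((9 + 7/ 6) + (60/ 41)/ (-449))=-37664814/ 39290615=-0.96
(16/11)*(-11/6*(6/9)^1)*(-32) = 512/9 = 56.89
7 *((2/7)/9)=0.22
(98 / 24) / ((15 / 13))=637 / 180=3.54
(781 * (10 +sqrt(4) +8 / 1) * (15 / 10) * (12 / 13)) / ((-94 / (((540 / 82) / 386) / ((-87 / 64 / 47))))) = 135.72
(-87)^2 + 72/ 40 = 37854/ 5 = 7570.80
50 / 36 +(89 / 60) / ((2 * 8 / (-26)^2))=46123 / 720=64.06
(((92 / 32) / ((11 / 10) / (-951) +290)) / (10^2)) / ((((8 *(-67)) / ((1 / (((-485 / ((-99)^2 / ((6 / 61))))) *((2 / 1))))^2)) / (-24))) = 2606078819865411 / 55634607976544000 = 0.05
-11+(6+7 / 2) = -3 / 2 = -1.50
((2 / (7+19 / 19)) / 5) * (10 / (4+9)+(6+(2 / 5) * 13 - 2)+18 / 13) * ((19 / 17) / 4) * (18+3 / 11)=2.90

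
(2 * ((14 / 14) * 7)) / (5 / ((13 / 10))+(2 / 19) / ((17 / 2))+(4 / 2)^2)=4199 / 2357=1.78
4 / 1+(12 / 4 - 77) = -70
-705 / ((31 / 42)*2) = -14805 / 31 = -477.58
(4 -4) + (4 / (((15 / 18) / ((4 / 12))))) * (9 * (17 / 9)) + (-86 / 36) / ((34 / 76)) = 16723 / 765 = 21.86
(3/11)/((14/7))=3/22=0.14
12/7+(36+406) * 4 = 12388/7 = 1769.71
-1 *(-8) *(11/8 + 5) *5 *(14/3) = 1190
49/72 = 0.68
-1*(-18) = 18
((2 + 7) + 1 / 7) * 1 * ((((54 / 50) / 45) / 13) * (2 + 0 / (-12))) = 384 / 11375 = 0.03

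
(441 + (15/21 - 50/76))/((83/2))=117321/11039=10.63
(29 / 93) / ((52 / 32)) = 232 / 1209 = 0.19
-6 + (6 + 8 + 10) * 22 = 522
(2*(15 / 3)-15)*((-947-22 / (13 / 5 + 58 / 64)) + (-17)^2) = 169390 / 51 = 3321.37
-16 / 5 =-3.20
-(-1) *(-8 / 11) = -8 / 11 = -0.73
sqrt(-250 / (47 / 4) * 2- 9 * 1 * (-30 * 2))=2 * sqrt(274715) / 47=22.30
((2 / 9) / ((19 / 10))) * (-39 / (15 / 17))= -884 / 171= -5.17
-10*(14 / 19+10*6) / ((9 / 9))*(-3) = 34620 / 19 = 1822.11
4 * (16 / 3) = 64 / 3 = 21.33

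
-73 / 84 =-0.87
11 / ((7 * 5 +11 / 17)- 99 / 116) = 21692 / 68613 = 0.32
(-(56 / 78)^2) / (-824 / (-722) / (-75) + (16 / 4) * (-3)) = 442225 / 10308324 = 0.04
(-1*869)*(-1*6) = 5214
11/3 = 3.67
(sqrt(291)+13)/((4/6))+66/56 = 579/28+3 * sqrt(291)/2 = 46.27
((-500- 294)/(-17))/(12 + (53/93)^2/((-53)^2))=6867306/1764413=3.89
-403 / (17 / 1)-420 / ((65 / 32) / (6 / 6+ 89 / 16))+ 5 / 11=-3355204 / 2431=-1380.17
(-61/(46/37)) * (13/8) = -29341/368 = -79.73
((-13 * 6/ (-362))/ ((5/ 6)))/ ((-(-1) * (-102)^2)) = 13/ 523090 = 0.00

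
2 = 2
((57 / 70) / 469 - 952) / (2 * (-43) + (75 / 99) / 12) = 6188312394 / 558618865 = 11.08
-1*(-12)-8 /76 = 226 /19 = 11.89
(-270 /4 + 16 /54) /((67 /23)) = -83467 /3618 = -23.07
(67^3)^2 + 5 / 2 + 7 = 180916764357 / 2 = 90458382178.50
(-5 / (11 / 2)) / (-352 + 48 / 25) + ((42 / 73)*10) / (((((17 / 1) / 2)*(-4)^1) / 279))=-2820133115 / 59736776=-47.21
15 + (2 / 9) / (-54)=15.00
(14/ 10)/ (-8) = -7/ 40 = -0.18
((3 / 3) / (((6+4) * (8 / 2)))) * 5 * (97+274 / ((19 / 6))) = 22.94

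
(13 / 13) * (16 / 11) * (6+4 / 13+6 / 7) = 10432 / 1001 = 10.42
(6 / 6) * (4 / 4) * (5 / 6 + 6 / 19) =1.15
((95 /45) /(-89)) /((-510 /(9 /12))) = 0.00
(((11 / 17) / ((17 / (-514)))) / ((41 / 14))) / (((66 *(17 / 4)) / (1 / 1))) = -14392 / 604299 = -0.02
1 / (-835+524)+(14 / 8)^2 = 15223 / 4976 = 3.06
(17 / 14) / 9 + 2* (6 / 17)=1801 / 2142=0.84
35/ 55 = 0.64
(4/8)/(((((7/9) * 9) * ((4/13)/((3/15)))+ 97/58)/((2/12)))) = 377/56286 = 0.01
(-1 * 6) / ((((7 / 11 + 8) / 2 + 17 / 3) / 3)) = -1188 / 659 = -1.80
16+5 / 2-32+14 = 1 / 2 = 0.50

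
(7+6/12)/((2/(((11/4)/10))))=33/32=1.03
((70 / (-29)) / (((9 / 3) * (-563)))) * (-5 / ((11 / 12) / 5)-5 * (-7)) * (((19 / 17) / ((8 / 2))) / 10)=665 / 2155164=0.00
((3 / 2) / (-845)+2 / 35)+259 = 612925 / 2366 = 259.06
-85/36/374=-5/792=-0.01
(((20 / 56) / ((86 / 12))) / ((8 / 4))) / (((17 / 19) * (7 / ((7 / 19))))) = 15 / 10234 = 0.00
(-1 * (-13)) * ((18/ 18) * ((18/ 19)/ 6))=39/ 19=2.05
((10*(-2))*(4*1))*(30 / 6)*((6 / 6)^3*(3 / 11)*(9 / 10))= -1080 / 11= -98.18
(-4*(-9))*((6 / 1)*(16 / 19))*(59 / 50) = 101952 / 475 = 214.64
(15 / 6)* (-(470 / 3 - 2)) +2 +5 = -1139 / 3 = -379.67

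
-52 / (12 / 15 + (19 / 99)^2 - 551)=1274130 / 13480373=0.09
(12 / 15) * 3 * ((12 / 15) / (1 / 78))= 3744 / 25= 149.76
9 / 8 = 1.12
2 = 2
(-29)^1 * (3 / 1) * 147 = -12789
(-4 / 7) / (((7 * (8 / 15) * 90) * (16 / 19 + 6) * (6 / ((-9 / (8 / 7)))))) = 19 / 58240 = 0.00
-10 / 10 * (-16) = 16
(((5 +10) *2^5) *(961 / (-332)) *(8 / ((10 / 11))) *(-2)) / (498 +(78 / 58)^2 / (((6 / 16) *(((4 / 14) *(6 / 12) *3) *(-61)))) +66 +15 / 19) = 1978320873408 / 45677490845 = 43.31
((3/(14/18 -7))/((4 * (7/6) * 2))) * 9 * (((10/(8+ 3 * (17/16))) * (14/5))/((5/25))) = -7290/1253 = -5.82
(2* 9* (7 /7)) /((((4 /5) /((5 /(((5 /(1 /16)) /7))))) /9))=2835 /32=88.59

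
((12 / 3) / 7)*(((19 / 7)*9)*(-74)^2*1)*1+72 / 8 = 3746025 / 49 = 76449.49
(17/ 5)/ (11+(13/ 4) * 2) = 34/ 175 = 0.19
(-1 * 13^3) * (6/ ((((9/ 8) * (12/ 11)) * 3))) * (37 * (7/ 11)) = -2276092/ 27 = -84299.70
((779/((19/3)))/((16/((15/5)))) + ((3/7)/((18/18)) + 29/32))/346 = 5465/77504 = 0.07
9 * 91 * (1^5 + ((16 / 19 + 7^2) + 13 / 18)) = 1604785 / 38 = 42231.18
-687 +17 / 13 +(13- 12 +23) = -8602 / 13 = -661.69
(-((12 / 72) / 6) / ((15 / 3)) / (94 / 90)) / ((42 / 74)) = -37 / 3948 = -0.01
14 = 14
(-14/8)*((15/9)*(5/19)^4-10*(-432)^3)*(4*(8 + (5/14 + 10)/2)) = -38769661611064695/521284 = -74373396480.74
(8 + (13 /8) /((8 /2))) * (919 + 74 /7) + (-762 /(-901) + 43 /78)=61517704285 /7871136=7815.61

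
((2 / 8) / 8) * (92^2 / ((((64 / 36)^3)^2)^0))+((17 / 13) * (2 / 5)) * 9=34997 / 130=269.21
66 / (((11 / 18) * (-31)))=-108 / 31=-3.48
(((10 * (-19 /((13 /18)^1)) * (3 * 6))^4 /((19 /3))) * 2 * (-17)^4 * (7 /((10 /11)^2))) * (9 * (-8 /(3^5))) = -950599130564852316979200 /28561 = -33283117907806180350.10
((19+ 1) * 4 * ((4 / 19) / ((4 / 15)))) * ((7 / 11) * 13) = 109200 / 209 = 522.49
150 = 150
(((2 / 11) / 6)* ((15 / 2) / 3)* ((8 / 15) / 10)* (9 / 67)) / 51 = 2 / 187935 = 0.00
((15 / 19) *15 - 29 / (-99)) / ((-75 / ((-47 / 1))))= 1072822 / 141075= 7.60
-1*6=-6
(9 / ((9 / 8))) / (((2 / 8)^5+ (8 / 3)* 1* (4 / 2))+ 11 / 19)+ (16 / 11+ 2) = 18251894 / 3796595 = 4.81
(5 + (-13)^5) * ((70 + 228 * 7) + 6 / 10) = -3093942904 / 5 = -618788580.80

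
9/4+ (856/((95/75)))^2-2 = 659462761/1444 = 456691.66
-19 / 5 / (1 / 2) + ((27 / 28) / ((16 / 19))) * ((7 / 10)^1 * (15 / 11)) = -45809 / 7040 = -6.51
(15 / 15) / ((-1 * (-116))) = 0.01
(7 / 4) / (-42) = -1 / 24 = -0.04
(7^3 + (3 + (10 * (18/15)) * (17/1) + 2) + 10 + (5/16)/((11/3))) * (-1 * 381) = -37691187/176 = -214154.47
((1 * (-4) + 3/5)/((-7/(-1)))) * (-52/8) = 221/70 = 3.16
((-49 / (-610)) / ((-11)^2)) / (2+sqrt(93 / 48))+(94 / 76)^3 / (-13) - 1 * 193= -167794044036991 / 868746947640 - 98 * sqrt(31) / 1217865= -193.15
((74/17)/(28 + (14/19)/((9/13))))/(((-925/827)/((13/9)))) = -204269/1056125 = -0.19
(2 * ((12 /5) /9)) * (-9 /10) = -12 /25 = -0.48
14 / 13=1.08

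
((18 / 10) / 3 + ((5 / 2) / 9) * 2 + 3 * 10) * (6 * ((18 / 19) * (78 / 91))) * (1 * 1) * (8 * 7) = 807552 / 95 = 8500.55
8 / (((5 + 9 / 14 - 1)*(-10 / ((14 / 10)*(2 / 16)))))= -0.03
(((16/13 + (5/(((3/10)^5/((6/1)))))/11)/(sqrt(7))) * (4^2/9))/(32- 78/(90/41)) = -19644160 * sqrt(7)/243243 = -213.67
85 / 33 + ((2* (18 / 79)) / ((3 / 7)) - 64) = -157361 / 2607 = -60.36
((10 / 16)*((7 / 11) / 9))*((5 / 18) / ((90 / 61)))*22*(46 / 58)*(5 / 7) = 35075 / 338256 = 0.10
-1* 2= -2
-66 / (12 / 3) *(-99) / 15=1089 / 10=108.90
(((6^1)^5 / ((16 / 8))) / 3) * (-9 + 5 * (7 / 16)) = -8829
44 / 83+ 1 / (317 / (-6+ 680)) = 69890 / 26311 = 2.66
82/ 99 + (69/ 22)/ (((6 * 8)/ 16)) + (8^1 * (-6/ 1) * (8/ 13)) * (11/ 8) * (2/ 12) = -12601/ 2574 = -4.90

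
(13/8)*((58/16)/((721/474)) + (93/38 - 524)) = -369829343/438368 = -843.65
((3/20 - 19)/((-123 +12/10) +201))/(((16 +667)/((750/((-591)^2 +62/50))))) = -1178125/1574494481472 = -0.00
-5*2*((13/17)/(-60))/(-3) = -13/306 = -0.04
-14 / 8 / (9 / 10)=-35 / 18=-1.94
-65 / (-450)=13 / 90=0.14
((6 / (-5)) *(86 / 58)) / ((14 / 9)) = -1161 / 1015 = -1.14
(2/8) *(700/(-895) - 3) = -677/716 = -0.95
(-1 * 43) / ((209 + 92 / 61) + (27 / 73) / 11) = -0.20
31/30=1.03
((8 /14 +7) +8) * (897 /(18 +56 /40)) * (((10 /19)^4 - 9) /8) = -81213675855 /101129096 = -803.07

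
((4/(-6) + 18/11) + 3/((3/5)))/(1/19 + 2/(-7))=-25.61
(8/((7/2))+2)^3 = 27000/343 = 78.72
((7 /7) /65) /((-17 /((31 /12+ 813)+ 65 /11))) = -108437 /145860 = -0.74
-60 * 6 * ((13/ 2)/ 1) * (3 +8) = -25740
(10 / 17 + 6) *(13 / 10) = 8.56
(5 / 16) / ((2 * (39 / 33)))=55 / 416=0.13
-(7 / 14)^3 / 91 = -1 / 728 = -0.00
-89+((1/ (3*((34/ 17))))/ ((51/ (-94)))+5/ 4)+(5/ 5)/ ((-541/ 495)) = -88.97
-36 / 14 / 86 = -9 / 301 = -0.03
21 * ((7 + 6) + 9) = 462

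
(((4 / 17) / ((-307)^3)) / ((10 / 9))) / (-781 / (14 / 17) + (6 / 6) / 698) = 43974 / 5698083152216615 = 0.00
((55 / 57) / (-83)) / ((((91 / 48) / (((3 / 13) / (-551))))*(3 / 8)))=0.00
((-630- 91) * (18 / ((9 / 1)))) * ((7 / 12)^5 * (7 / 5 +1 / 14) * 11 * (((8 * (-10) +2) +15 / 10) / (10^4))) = 33343121581 / 2764800000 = 12.06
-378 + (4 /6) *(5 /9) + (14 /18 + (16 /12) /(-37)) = -376511 /999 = -376.89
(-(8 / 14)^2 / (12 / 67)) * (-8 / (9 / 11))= 23584 / 1323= 17.83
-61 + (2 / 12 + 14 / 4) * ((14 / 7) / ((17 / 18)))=-905 / 17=-53.24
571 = 571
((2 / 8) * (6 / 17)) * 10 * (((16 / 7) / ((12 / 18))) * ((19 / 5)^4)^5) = 2706478088943308989921603272 / 2269744873046875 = 1192415112853.71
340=340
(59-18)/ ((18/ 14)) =287/ 9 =31.89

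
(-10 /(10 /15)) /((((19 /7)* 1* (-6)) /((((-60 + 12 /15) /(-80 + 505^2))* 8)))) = -8288 /4843955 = -0.00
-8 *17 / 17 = -8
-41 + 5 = -36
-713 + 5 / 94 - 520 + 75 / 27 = -1040723 / 846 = -1230.17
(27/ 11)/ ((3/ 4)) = 36/ 11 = 3.27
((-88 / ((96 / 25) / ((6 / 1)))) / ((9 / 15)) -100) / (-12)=1975 / 72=27.43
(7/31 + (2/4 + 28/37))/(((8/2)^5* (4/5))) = 0.00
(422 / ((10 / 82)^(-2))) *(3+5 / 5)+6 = 31.10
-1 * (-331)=331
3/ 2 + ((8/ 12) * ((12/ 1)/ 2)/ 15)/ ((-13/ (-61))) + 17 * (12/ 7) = 87071/ 2730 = 31.89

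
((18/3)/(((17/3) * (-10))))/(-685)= 9/58225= 0.00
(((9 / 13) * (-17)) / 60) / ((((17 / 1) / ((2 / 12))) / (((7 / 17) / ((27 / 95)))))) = -133 / 47736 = -0.00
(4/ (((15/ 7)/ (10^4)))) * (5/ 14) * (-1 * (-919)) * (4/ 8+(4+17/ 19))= 1883950000/ 57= 33051754.39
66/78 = 0.85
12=12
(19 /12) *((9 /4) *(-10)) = -285 /8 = -35.62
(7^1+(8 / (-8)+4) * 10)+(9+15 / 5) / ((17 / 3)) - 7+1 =563 / 17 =33.12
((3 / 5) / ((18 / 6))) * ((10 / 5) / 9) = 2 / 45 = 0.04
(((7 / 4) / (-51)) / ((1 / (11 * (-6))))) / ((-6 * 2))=-77 / 408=-0.19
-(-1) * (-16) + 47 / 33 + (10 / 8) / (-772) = -1485493 / 101904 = -14.58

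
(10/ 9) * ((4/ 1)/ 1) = 40/ 9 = 4.44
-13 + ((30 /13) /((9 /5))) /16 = -12.92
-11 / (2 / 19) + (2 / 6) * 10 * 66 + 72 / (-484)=27915 / 242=115.35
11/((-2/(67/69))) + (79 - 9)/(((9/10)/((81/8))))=53969/69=782.16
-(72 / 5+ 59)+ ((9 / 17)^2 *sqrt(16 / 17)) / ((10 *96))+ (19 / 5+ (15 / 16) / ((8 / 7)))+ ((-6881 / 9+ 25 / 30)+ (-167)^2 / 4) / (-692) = -77477863 / 996480+ 27 *sqrt(17) / 393040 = -77.75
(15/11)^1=15/11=1.36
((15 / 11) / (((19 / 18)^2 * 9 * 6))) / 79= 0.00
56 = 56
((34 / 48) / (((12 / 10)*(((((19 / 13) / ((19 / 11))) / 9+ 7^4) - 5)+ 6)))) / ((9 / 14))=1547 / 4047048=0.00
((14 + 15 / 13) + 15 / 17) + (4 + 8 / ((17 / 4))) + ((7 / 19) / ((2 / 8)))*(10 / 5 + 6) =141540 / 4199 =33.71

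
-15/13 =-1.15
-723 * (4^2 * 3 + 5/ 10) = -70131/ 2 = -35065.50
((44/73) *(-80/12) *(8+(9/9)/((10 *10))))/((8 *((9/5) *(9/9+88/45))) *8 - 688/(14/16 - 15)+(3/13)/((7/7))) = -86289060/1044002419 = -0.08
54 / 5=10.80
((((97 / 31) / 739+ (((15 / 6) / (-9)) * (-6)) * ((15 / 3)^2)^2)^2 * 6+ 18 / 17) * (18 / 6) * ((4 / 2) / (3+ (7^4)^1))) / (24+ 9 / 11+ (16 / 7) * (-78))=-6708965454223766503 / 63364044947893209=-105.88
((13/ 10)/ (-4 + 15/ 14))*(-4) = 364/ 205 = 1.78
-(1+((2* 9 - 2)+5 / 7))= -124 / 7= -17.71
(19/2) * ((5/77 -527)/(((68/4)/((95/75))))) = -7323607/19635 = -372.99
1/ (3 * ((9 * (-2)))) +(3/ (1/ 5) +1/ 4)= 1645/ 108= 15.23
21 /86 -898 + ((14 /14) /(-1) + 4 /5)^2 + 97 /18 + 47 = -8178538 /9675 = -845.33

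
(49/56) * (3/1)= 21/8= 2.62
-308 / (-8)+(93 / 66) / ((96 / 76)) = 20917 / 528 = 39.62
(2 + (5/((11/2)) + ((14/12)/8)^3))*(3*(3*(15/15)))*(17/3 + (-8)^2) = 67311623/36864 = 1825.94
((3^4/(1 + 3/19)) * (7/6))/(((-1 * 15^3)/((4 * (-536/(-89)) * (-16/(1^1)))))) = 1140608/122375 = 9.32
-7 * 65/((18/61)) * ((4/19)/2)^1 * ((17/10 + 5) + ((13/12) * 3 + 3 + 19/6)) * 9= -5367817/228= -23543.06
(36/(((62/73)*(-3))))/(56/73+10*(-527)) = 5329/1987379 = 0.00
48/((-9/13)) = -208/3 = -69.33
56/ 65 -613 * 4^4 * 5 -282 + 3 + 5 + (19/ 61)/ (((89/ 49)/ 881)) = -276930759151/ 352885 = -784762.06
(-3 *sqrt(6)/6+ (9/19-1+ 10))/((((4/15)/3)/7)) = 14175/19-315 *sqrt(6)/8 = 649.60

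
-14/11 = -1.27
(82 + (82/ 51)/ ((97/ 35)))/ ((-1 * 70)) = -204262/ 173145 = -1.18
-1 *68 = -68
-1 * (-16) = 16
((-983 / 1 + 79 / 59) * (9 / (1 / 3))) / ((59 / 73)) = -114156378 / 3481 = -32794.13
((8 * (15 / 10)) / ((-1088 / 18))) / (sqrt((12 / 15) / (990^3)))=-200475 * sqrt(22) / 136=-6914.05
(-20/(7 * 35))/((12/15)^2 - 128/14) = 0.01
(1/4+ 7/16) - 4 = -53/16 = -3.31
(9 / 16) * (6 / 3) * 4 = 9 / 2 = 4.50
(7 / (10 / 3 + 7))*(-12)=-8.13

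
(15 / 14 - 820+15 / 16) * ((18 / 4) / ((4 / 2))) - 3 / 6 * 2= -824983 / 448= -1841.48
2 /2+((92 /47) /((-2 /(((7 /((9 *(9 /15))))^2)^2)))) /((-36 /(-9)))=15441079 /49955454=0.31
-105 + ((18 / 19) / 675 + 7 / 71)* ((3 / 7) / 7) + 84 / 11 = -1769742988 / 18177775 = -97.36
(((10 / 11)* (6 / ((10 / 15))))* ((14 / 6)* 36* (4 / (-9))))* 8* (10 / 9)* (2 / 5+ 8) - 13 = -251023 / 11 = -22820.27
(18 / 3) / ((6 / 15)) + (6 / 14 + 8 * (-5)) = -24.57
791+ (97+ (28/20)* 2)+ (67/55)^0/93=414227/465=890.81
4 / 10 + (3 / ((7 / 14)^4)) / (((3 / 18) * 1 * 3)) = 482 / 5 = 96.40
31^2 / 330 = 961 / 330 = 2.91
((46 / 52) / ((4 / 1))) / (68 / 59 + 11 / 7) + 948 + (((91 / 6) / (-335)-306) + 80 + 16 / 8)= 5675717533 / 7839000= 724.04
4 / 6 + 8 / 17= 58 / 51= 1.14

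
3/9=1/3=0.33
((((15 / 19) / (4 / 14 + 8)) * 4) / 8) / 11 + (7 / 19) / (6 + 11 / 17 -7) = -75607 / 72732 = -1.04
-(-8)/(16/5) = 5/2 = 2.50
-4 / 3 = -1.33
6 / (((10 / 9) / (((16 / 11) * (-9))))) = -3888 / 55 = -70.69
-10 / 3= -3.33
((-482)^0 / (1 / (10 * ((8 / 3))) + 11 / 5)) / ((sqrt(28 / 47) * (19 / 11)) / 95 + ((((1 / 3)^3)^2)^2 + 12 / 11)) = 3504391733266182000 / 8552500857368035153 - 2485379921032800 * sqrt(329) / 8552500857368035153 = 0.40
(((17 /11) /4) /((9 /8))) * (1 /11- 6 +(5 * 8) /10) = -238 /363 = -0.66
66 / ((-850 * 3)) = -11 / 425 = -0.03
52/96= 13/24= 0.54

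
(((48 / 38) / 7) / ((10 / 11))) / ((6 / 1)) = 22 / 665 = 0.03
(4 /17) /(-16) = -1 /68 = -0.01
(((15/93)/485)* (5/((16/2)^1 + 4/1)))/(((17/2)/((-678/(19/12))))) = -6780/971261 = -0.01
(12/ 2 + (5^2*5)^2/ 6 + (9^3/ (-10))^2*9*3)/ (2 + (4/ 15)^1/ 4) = 43829771/ 620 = 70693.18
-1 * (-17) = 17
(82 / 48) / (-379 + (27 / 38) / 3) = -0.00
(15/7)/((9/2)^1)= 10/21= 0.48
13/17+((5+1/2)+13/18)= 1069/153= 6.99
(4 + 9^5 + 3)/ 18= 29528/ 9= 3280.89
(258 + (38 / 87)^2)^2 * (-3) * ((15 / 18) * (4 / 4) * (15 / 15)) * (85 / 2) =-405776976779825 / 57289761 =-7082888.28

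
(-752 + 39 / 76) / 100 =-57113 / 7600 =-7.51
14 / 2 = 7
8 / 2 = 4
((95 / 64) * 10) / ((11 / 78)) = 18525 / 176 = 105.26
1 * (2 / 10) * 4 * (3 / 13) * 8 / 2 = 48 / 65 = 0.74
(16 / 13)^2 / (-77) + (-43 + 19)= -312568 / 13013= -24.02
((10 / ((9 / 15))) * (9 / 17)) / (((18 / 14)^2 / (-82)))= -200900 / 459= -437.69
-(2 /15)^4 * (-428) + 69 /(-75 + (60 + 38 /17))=-57897109 /10985625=-5.27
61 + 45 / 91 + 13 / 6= 34759 / 546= 63.66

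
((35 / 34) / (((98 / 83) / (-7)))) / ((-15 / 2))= 83 / 102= 0.81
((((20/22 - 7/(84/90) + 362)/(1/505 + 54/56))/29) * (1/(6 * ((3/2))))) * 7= 386962310/39226473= 9.86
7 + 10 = 17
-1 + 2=1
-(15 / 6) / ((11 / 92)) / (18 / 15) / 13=-1.34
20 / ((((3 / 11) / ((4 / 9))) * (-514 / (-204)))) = 29920 / 2313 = 12.94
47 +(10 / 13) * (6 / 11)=6781 / 143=47.42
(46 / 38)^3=12167 / 6859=1.77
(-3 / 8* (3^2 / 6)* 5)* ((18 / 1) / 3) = -135 / 8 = -16.88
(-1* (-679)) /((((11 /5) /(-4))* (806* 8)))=-3395 /17732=-0.19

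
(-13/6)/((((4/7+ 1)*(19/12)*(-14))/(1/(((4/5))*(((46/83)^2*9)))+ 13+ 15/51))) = 231417433/270653328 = 0.86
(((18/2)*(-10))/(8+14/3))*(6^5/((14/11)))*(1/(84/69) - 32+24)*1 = 290127420/931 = 311629.88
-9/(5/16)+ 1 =-139/5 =-27.80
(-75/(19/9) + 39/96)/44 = -21353/26752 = -0.80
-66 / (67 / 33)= -32.51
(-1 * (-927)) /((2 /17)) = 15759 /2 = 7879.50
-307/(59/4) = -1228/59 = -20.81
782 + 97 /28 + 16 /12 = 66091 /84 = 786.80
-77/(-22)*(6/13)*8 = 168/13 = 12.92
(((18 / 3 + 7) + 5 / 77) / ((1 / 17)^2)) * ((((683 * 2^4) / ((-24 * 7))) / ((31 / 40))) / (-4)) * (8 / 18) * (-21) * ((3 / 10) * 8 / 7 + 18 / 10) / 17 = -4672266400 / 50127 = -93208.58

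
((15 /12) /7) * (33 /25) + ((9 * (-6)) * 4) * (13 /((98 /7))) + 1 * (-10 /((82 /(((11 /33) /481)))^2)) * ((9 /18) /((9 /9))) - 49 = -61091797841129 /245018239830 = -249.34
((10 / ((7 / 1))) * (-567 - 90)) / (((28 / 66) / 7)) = -108405 / 7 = -15486.43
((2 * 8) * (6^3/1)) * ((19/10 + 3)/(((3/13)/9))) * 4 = 13208832/5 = 2641766.40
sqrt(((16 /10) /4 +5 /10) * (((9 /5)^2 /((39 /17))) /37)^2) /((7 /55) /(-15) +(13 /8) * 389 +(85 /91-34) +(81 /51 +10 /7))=21629916 * sqrt(10) /1137237261955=0.00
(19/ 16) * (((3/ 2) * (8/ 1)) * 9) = 513/ 4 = 128.25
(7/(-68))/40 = -7/2720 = -0.00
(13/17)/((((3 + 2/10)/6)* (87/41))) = 2665/3944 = 0.68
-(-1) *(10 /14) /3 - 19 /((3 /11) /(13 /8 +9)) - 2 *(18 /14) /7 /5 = -4351457 /5880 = -740.04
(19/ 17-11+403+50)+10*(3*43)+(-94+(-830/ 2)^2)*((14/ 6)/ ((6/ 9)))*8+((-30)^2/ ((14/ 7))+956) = 81987721/ 17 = 4822807.12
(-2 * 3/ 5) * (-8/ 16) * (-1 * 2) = -6/ 5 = -1.20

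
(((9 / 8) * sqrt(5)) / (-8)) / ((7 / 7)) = -9 * sqrt(5) / 64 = -0.31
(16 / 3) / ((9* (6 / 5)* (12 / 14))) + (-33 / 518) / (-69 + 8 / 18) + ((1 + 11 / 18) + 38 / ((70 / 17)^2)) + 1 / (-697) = 41946515845319 / 9473097869550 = 4.43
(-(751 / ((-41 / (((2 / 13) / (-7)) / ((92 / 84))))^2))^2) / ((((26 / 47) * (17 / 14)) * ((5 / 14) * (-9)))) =374081559264 / 24956429900512079905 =0.00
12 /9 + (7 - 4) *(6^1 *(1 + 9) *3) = 1624 /3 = 541.33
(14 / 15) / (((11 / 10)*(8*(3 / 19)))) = 133 / 198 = 0.67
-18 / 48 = -3 / 8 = -0.38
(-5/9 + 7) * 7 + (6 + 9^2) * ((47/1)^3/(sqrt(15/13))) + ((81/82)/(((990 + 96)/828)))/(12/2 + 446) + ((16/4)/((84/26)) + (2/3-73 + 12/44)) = -59762901679/2324524356 + 3010867 * sqrt(195)/5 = 8408868.20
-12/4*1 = -3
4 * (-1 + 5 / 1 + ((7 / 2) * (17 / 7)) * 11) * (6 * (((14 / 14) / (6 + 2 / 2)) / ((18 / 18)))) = 2340 / 7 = 334.29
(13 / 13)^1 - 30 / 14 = -8 / 7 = -1.14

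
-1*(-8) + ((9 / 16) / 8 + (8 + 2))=2313 / 128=18.07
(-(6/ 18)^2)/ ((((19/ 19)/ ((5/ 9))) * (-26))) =5/ 2106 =0.00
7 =7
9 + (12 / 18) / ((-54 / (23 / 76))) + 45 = 332401 / 6156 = 54.00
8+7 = 15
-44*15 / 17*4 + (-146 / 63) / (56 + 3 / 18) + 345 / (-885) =-1105373503 / 7098231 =-155.73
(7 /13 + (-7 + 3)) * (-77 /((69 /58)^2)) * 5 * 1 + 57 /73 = 473118089 /502021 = 942.43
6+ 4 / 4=7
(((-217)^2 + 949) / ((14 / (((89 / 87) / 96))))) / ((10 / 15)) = 2137691 / 38976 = 54.85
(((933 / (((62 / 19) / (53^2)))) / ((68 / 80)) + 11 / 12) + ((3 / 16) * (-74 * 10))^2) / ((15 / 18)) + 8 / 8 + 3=1156962.22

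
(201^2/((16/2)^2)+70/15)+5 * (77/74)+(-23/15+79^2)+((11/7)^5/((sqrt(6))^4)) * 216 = 4141936694717/596984640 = 6938.10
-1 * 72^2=-5184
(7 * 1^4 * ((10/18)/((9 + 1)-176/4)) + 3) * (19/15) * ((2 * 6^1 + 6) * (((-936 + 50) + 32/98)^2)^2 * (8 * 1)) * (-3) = -476083525646357626006656/490008085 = -971583000811828.70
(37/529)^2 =1369/279841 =0.00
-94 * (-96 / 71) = 9024 / 71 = 127.10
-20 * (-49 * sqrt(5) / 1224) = 245 * sqrt(5) / 306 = 1.79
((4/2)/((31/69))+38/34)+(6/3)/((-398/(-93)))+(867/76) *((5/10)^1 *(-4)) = -66868003/3985174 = -16.78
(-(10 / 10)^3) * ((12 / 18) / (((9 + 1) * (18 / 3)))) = -1 / 90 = -0.01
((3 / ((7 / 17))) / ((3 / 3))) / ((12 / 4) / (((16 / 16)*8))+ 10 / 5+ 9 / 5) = 2040 / 1169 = 1.75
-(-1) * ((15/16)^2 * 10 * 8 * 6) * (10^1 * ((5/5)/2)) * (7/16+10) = 2818125/128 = 22016.60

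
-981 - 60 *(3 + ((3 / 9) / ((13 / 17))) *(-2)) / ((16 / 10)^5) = -105769451 / 106496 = -993.18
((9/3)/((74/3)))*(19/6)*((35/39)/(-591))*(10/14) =-475/1137084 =-0.00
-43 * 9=-387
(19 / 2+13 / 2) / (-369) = -16 / 369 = -0.04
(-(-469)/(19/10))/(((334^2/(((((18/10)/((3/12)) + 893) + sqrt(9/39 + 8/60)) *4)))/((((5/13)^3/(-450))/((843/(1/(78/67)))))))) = -707174615/688939819491222-157115 *sqrt(13845)/26868652960157658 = -0.00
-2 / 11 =-0.18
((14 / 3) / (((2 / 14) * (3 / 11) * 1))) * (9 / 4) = 539 / 2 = 269.50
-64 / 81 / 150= -32 / 6075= -0.01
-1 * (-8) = 8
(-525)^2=275625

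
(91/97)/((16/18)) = 819/776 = 1.06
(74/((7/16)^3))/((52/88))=6668288/4459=1495.47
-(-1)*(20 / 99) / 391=20 / 38709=0.00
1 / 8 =0.12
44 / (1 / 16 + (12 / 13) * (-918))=-9152 / 176243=-0.05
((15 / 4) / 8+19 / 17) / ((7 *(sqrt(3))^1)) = 863 *sqrt(3) / 11424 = 0.13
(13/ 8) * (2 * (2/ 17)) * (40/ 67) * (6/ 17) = 1560/ 19363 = 0.08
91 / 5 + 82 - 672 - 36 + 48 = -2799 / 5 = -559.80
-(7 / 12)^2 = -49 / 144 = -0.34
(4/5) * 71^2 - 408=18124/5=3624.80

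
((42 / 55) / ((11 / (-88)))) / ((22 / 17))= -2856 / 605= -4.72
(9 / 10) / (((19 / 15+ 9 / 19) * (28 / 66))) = 16929 / 13888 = 1.22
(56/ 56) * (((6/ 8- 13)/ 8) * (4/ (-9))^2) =-49/ 162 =-0.30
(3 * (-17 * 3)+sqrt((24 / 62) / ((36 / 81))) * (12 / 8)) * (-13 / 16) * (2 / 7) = 35.19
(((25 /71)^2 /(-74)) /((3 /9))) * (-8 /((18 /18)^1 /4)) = 30000 /186517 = 0.16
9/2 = 4.50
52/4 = 13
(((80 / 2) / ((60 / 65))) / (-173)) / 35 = -26 / 3633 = -0.01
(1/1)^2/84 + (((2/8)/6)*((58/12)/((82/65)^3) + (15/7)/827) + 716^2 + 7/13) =3063215472838054181/5975179426944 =512656.65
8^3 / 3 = 512 / 3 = 170.67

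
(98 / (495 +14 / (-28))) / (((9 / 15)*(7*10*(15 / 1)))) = 14 / 44505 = 0.00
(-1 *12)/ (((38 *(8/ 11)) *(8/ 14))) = -231/ 304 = -0.76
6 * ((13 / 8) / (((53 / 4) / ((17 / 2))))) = 6.25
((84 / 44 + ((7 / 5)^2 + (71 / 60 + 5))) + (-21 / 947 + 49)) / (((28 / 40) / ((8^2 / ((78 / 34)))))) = 14336376352 / 6093945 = 2352.56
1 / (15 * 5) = 1 / 75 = 0.01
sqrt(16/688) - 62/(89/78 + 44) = -4836/3521 + sqrt(43)/43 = -1.22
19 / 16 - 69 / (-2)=571 / 16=35.69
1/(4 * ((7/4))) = 1/7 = 0.14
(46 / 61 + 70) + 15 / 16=69971 / 976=71.69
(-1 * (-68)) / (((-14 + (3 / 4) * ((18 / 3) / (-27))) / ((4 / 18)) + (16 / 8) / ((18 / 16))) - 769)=-2448 / 29915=-0.08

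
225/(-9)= -25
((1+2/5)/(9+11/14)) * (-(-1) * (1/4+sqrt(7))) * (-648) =-63504 * sqrt(7)/685 - 15876/685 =-268.46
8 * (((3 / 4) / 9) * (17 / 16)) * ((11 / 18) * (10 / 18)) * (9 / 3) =935 / 1296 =0.72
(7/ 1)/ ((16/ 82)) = 287/ 8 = 35.88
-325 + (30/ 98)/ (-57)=-302580/ 931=-325.01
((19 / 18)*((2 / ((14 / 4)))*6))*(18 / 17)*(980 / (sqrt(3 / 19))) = 21280*sqrt(57) / 17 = 9450.62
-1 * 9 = -9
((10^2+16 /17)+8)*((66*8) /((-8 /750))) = -91674000 /17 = -5392588.24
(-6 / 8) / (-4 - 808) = 3 / 3248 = 0.00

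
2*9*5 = 90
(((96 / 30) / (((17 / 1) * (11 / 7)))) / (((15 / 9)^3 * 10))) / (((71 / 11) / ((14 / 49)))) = 432 / 3771875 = 0.00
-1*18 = -18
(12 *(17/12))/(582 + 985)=17/1567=0.01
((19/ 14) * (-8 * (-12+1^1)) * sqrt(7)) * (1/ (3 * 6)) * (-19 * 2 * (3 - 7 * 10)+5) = 1066318 * sqrt(7)/ 63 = 44781.15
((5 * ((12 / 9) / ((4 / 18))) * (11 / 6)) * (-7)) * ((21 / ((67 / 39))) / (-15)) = 21021 / 67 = 313.75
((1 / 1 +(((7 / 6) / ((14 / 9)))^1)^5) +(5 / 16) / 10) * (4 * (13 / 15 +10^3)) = 6500629 / 1280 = 5078.62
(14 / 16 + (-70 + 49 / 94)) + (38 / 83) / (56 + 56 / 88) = -1333676487 / 19442584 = -68.60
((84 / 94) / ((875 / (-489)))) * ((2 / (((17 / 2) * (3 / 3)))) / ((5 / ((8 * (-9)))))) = 844992 / 499375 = 1.69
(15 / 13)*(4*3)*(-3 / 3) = -13.85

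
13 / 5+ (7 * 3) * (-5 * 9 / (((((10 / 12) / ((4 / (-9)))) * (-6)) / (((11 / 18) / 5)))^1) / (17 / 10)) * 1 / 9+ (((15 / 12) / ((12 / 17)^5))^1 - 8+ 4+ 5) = 851239033 / 84602880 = 10.06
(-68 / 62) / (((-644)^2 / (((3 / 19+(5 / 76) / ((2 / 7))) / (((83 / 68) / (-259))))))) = 630887 / 2896456976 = 0.00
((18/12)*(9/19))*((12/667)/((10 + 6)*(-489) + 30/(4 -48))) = -0.00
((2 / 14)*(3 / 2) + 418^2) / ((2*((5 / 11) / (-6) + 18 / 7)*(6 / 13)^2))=4547372401 / 27672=164331.18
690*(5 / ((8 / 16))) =6900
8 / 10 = 4 / 5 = 0.80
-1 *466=-466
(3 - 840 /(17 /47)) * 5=-197145 /17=-11596.76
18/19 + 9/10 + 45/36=1177/380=3.10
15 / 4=3.75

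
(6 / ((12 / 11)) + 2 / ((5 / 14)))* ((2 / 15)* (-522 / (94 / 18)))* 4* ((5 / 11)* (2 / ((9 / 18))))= -2781216 / 2585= -1075.91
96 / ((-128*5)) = -3 / 20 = -0.15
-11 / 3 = -3.67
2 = 2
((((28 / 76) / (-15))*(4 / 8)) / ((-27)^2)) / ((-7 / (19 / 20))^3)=361 / 8573040000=0.00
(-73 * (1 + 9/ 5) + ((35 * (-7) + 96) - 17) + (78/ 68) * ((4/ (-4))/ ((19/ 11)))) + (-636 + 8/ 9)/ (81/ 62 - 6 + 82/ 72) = -2465223959/ 12813410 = -192.39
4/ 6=2/ 3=0.67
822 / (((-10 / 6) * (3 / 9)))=-7398 / 5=-1479.60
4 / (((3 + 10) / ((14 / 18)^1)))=28 / 117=0.24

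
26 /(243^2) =26 /59049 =0.00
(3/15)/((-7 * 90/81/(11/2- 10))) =0.12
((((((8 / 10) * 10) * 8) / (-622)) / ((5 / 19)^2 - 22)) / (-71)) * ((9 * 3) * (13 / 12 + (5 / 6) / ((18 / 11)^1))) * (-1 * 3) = 496736 / 58271759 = 0.01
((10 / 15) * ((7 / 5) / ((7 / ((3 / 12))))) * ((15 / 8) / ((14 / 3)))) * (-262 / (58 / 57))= -22401 / 6496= -3.45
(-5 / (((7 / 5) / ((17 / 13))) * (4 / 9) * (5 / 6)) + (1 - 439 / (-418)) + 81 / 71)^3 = -2057432566352323796875 / 2462283650836558549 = -835.58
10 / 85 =2 / 17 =0.12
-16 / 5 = -3.20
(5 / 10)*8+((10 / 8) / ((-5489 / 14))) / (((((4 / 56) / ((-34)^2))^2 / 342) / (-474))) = 743043494089796 / 5489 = 135369556219.67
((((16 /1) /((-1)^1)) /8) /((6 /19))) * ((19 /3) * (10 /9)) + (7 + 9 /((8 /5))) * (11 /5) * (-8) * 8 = -737978 /405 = -1822.17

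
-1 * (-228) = 228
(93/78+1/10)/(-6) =-14/65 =-0.22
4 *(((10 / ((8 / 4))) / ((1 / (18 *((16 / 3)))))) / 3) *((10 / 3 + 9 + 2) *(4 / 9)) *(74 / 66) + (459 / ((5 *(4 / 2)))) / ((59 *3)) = 2403182723 / 525690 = 4571.48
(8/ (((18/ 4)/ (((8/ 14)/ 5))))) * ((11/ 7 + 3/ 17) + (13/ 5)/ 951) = 0.36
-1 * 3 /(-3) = 1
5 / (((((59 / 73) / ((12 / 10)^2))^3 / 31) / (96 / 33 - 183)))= -1114608246881472 / 7059903125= -157878.69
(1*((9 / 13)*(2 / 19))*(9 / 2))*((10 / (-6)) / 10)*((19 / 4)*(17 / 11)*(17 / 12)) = -2601 / 4576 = -0.57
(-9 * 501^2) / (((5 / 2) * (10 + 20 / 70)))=-1757007 / 20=-87850.35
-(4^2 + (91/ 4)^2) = -8537/ 16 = -533.56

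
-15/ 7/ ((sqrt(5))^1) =-3* sqrt(5)/ 7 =-0.96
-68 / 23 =-2.96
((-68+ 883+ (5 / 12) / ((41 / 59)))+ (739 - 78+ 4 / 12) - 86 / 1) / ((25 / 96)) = 5474712 / 1025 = 5341.18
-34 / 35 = -0.97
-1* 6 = -6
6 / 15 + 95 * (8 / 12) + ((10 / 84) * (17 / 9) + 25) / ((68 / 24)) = 388967 / 5355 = 72.64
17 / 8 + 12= 113 / 8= 14.12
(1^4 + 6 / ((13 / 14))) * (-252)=-24444 / 13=-1880.31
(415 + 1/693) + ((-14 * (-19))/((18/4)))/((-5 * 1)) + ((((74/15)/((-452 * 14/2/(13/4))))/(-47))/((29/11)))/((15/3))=2868893488921/7115677800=403.18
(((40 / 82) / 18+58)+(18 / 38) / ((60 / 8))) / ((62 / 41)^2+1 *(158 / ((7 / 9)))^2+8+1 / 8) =32728281488 / 23255868727575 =0.00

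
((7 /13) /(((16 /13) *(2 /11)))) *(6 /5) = 2.89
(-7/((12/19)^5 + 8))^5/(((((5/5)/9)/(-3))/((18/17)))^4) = -5454504674574184429386989654838786013328335893/16946231374226384503871231586371239122944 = -321871.25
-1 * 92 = -92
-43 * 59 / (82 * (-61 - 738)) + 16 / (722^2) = 330886449 / 8538371278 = 0.04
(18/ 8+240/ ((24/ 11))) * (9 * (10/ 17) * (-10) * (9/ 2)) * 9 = -8183025/ 34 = -240677.21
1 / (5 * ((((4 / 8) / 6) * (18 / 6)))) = 4 / 5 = 0.80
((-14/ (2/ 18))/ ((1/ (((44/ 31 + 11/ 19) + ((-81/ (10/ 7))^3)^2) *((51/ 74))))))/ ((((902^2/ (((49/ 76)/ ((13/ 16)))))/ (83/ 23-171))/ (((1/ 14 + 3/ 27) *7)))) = 64770054167808950469243/ 107605046120000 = 601923947.84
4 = 4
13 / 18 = 0.72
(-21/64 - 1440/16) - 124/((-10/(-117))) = -493161/320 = -1541.13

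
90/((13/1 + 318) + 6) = 90/337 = 0.27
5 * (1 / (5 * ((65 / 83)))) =83 / 65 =1.28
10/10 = 1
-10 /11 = -0.91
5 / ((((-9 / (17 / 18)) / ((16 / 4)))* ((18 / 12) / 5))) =-1700 / 243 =-7.00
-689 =-689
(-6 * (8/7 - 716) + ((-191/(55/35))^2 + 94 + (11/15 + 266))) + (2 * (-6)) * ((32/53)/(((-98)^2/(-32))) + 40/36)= 1494327911206/76988065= 19409.86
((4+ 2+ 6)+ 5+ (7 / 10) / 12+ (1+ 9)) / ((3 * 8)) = 3247 / 2880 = 1.13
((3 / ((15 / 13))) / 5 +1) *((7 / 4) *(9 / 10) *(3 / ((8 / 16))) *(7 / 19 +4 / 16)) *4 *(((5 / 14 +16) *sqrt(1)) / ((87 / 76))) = 1840473 / 3625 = 507.72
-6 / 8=-3 / 4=-0.75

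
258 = 258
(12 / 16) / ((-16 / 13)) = -39 / 64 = -0.61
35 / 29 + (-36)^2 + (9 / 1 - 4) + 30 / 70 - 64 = 251443 / 203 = 1238.64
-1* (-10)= 10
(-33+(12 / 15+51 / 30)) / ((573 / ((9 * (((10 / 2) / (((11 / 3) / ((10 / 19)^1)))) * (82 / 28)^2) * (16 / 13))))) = -92286900 / 25428403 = -3.63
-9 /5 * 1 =-9 /5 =-1.80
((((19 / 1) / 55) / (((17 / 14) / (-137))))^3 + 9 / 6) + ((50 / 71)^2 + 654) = -482519179977680191 / 8241030580750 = -58550.83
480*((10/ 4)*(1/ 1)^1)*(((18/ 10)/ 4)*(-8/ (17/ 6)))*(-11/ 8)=35640/ 17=2096.47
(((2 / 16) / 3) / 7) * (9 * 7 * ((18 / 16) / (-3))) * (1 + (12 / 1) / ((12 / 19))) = -45 / 16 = -2.81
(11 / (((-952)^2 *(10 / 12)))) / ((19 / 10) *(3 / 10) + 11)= 165 / 131074216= 0.00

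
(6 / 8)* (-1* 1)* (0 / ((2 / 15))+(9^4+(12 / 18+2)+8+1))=-9859 / 2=-4929.50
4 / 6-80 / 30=-2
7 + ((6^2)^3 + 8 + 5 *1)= 46676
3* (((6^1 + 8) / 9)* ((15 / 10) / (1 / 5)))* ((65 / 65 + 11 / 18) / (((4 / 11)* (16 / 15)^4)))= 62803125 / 524288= 119.79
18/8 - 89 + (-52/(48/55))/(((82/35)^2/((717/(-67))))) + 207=426028473/1802032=236.42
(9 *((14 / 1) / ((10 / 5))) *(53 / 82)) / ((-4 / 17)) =-173.06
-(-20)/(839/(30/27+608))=109640/7551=14.52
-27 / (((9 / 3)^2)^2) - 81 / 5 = -248 / 15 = -16.53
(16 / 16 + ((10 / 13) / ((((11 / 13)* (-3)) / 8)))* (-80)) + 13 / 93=66522 / 341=195.08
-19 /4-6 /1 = -43 /4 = -10.75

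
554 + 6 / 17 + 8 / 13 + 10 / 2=123753 / 221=559.97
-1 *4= -4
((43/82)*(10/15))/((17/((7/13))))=301/27183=0.01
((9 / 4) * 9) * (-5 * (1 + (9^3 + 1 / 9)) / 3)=-98565 / 4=-24641.25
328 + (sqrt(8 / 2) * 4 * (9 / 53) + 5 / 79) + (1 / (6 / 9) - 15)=2645529 / 8374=315.92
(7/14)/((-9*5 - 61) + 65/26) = -1/207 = -0.00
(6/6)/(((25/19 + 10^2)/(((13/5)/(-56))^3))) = -41743/42257600000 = -0.00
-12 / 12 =-1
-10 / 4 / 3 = -5 / 6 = -0.83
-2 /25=-0.08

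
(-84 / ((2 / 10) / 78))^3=-35158608576000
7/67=0.10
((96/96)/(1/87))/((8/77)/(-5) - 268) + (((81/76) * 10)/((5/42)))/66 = 1.03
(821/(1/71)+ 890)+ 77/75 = 4438652/75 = 59182.03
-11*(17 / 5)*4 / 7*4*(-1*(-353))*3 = -3168528 / 35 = -90529.37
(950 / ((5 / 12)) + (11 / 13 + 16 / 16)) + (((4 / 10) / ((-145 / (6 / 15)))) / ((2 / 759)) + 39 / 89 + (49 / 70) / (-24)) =459374746577 / 201318000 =2281.84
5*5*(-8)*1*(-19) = 3800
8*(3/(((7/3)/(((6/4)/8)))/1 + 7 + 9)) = 27/32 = 0.84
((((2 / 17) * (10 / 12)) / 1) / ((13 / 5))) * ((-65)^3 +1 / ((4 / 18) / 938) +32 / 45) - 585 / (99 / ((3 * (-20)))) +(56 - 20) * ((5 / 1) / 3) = -642038620 / 65637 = -9781.66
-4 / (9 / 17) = -68 / 9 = -7.56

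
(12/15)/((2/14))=28/5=5.60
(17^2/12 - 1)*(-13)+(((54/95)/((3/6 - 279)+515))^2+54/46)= -166578201189011/557286566100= -298.91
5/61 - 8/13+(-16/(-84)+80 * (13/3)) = 1922443/5551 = 346.32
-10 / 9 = -1.11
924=924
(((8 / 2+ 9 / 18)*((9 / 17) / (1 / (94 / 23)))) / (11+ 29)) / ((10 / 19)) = 0.46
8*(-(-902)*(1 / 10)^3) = 7.22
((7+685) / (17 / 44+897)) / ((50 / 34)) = 517616 / 987125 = 0.52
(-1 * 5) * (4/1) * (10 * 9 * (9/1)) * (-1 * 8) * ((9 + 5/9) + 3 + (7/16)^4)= 1671114825/1024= 1631948.07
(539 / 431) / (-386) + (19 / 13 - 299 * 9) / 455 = -5820009009 / 984054890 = -5.91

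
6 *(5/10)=3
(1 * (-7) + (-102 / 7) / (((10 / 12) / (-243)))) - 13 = 148016 / 35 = 4229.03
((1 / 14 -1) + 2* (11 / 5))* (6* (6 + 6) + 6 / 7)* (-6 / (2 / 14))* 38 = -2825604 / 7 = -403657.71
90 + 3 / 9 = 271 / 3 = 90.33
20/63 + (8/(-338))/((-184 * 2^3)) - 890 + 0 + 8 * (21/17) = -58601406001/66607632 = -879.80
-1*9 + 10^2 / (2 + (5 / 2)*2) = 5.29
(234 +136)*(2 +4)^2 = 13320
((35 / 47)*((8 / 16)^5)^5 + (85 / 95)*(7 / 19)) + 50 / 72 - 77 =-75.98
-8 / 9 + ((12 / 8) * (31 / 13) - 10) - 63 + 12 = -13645 / 234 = -58.31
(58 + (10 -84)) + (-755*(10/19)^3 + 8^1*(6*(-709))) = -34158.07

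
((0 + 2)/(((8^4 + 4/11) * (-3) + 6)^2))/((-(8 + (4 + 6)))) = -121/164302136964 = -0.00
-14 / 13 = -1.08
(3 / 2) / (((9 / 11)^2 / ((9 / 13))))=121 / 78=1.55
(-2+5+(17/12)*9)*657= 41391/4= 10347.75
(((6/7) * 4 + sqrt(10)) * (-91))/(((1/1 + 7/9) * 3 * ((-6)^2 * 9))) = -0.35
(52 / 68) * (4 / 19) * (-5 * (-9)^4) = -1705860 / 323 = -5281.30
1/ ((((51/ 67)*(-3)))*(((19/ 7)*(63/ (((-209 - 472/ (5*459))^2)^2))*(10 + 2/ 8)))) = -14241617293825618475243788/ 29757891600125476875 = -478582.87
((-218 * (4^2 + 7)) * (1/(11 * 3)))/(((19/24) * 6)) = -20056/627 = -31.99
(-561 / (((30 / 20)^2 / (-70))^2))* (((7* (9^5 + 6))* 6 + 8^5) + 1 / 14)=-36843734989600 / 27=-1364582777392.59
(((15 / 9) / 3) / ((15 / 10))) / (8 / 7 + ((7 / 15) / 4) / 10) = 14000 / 43641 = 0.32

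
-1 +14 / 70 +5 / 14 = -0.44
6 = 6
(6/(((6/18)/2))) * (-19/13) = -684/13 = -52.62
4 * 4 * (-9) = -144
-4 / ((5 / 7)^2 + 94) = -196 / 4631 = -0.04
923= 923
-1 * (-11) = 11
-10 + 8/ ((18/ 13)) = -38/ 9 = -4.22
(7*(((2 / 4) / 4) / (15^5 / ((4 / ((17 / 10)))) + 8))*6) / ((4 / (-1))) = -21 / 5163878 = -0.00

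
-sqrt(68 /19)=-2 * sqrt(323) /19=-1.89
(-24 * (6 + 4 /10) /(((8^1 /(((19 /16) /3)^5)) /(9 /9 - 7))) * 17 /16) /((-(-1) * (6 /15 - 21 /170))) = 715592611 /166330368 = 4.30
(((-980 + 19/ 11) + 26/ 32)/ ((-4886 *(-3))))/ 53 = -172033/ 136729824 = -0.00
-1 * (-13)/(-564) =-13/564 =-0.02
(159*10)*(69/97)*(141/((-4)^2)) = 7734555/776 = 9967.21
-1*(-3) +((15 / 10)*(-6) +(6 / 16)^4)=-5.98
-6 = -6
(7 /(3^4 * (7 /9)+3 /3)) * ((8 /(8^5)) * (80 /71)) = 35 /1163264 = 0.00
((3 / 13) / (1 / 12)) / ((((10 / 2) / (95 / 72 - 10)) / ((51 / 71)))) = -6375 / 1846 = -3.45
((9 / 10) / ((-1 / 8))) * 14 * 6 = -3024 / 5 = -604.80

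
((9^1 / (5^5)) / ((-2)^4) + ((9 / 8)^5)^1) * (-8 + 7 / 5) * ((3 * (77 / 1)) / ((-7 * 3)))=66990400191 / 512000000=130.84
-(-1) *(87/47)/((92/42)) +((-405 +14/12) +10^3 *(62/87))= 9707387/31349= 309.66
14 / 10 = 1.40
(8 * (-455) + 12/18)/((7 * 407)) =-10918/8547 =-1.28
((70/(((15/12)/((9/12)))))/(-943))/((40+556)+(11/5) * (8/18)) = -945/12666376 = -0.00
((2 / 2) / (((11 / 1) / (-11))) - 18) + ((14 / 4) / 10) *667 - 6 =4169 / 20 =208.45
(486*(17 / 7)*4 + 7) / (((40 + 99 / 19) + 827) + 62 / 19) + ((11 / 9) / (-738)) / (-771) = 805073741161 / 149069225529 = 5.40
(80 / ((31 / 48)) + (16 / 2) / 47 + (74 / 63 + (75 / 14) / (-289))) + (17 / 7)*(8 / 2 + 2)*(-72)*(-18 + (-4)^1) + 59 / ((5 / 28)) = 891961718923 / 37896570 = 23536.74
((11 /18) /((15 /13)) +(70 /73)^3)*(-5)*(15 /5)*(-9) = 190.53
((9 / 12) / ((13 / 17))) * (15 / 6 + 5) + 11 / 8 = 227 / 26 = 8.73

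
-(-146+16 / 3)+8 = 446 / 3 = 148.67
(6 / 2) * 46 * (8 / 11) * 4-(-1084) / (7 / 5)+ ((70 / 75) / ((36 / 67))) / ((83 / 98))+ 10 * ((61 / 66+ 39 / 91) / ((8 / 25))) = 8421241651 / 6902280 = 1220.07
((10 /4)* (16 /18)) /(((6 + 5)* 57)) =20 /5643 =0.00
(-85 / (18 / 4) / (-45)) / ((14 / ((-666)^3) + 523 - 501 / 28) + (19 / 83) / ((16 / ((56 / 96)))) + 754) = 576345232512 / 1728838292244757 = 0.00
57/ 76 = 3/ 4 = 0.75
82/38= 41/19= 2.16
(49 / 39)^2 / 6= 2401 / 9126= 0.26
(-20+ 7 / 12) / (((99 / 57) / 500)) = -553375 / 99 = -5589.65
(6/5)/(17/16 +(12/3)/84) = 2016/1865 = 1.08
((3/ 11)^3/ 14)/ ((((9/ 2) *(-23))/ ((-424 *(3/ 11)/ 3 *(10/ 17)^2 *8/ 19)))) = 1017600/ 12943390691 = 0.00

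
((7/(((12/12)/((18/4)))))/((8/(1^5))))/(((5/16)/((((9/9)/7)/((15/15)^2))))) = 1.80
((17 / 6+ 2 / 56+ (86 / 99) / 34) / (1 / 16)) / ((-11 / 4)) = -2182480 / 129591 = -16.84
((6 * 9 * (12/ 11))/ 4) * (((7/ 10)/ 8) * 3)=1701/ 440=3.87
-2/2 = -1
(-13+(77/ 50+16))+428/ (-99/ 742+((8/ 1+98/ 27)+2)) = 490104541/ 13519150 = 36.25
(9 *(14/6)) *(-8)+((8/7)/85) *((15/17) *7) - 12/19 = -925500/5491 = -168.55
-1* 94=-94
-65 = -65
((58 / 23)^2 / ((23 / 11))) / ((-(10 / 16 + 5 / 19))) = -5624608 / 1642545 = -3.42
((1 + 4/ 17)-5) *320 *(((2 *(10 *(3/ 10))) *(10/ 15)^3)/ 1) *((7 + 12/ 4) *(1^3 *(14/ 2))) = -22937600/ 153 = -149918.95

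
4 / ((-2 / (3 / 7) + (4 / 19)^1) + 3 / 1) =-228 / 83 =-2.75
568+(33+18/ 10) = 3014/ 5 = 602.80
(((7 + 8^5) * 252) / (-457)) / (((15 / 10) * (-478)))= 2753100 / 109223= 25.21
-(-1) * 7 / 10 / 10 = 7 / 100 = 0.07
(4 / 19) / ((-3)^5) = -4 / 4617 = -0.00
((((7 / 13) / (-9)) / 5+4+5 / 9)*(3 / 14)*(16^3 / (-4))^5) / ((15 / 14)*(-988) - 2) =1033599259638.76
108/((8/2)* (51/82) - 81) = -1476/1073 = -1.38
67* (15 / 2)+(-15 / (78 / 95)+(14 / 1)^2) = 680.23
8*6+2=50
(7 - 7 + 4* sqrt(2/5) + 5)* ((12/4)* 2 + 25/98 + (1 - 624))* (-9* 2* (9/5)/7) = 19582884* sqrt(10)/8575 + 4895721/343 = 21494.99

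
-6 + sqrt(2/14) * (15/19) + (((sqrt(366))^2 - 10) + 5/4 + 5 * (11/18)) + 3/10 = 15 * sqrt(7)/133 + 63829/180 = 354.90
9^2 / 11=81 / 11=7.36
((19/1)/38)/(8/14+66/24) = 14/93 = 0.15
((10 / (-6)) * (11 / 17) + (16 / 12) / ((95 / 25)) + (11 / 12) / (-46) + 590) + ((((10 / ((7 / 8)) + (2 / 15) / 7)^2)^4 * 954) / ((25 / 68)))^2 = 58630201119512376805687684166842367885011711296250442969562653 / 100102316772156788428946685791015625000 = 585702739058085637504719.50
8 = 8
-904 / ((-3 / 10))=9040 / 3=3013.33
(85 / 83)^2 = 7225 / 6889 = 1.05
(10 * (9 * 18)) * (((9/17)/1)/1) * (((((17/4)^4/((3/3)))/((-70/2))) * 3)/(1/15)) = -161170965/448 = -359756.62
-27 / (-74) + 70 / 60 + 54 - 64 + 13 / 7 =-5137 / 777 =-6.61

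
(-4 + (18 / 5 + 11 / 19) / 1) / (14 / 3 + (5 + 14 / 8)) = 204 / 13015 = 0.02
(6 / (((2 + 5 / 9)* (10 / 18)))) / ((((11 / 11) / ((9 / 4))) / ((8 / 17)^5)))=35831808 / 163283555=0.22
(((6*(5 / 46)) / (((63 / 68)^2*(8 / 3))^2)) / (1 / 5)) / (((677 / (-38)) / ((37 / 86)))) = -5871526300 / 390646010979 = -0.02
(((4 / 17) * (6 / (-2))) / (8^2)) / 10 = -3 / 2720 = -0.00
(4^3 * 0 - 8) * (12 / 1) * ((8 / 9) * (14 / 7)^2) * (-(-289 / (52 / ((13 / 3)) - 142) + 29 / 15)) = 829952 / 585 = 1418.72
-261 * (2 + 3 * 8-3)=-6003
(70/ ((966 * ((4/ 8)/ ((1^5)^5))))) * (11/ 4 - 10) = -145/ 138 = -1.05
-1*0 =0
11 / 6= 1.83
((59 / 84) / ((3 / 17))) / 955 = 1003 / 240660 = 0.00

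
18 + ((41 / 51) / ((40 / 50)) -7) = 2449 / 204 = 12.00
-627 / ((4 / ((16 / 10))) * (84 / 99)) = -20691 / 70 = -295.59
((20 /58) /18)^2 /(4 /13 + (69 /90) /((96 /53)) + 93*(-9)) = -104000 /236984731497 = -0.00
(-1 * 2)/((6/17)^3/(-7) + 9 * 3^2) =-68782/2785455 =-0.02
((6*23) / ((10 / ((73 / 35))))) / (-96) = -1679 / 5600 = -0.30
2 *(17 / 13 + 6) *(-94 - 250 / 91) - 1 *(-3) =-1411.00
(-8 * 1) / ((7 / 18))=-144 / 7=-20.57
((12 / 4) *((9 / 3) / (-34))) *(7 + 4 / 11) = -729 / 374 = -1.95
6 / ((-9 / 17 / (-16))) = 181.33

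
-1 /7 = -0.14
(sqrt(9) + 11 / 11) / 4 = 1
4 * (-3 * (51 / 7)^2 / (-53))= 31212 / 2597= 12.02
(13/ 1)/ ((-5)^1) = -13/ 5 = -2.60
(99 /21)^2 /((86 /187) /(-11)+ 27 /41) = 91842993 /2548637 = 36.04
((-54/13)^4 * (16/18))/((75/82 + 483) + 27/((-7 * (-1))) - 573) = -1446149376/465744227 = -3.11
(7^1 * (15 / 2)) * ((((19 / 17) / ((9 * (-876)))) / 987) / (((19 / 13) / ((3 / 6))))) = -65 / 25197264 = -0.00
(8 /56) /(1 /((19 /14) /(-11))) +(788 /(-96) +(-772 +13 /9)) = -30222953 /38808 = -778.78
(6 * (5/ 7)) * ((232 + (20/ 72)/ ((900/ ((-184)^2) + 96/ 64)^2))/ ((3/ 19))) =66267321715120/ 10517991183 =6300.38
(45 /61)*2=90 /61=1.48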